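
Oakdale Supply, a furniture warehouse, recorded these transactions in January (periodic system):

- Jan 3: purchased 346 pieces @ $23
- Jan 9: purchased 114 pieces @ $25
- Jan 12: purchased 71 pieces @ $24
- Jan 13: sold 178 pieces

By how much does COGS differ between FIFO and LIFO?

$285

FIFO COGS: 178 @ $23 = $4,094
LIFO COGS: 71 @ $24 + 107 @ $25 = $4,379
Difference = |$4,094 − $4,379| = $285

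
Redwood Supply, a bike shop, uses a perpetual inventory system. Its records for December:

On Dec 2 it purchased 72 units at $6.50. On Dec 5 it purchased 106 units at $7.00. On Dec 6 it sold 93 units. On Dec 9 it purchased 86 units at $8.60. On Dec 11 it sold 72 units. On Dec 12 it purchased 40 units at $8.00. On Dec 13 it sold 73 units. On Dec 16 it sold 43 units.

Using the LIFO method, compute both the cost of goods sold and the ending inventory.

Dec 6, 93 sold [LIFO — newest first]: 93 @ $7.00 = $651.00
Dec 11, 72 sold [LIFO — newest first]: 72 @ $8.60 = $619.20
Dec 13, 73 sold [LIFO — newest first]: 40 @ $8.00 + 14 @ $8.60 + 13 @ $7.00 + 6 @ $6.50 = $570.40
Dec 16, 43 sold [LIFO — newest first]: 43 @ $6.50 = $279.50
Total COGS = $651.00 + $619.20 + $570.40 + $279.50 = $2,120.10
Ending inventory: 23 @ $6.50 = $149.50

COGS = $2,120.10; ending inventory = $149.50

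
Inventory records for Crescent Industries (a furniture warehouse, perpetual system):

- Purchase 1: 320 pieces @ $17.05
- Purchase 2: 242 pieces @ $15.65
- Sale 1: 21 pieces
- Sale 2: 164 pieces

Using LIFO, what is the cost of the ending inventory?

Sale 1 (21) [LIFO — newest first]: 21 @ $15.65 = $328.65
Sale 2 (164) [LIFO — newest first]: 164 @ $15.65 = $2,566.60
Total COGS = $328.65 + $2,566.60 = $2,895.25
Ending inventory: 320 @ $17.05 + 57 @ $15.65 = $6,348.05
Check: goods available $9,243.30 = COGS $2,895.25 + ending $6,348.05

Ending inventory = $6,348.05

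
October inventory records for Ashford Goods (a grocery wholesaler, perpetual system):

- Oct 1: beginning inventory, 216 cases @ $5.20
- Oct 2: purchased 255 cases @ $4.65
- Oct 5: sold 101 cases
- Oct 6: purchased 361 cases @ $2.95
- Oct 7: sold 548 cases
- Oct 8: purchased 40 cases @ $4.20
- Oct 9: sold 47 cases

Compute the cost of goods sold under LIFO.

COGS = $2,626.70

Oct 5, 101 sold [LIFO — newest first]: 101 @ $4.65 = $469.65
Oct 7, 548 sold [LIFO — newest first]: 361 @ $2.95 + 154 @ $4.65 + 33 @ $5.20 = $1,952.65
Oct 9, 47 sold [LIFO — newest first]: 40 @ $4.20 + 7 @ $5.20 = $204.40
Total COGS = $469.65 + $1,952.65 + $204.40 = $2,626.70
Ending inventory: 176 @ $5.20 = $915.20
Check: goods available $3,541.90 = COGS $2,626.70 + ending $915.20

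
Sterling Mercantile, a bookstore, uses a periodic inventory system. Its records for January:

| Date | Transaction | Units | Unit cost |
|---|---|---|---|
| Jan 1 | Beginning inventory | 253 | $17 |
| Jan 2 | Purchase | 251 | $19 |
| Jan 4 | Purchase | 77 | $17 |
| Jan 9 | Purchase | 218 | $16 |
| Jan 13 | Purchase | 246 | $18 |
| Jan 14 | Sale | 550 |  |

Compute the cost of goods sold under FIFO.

Jan 14, 550 sold [FIFO — oldest first]: 253 @ $17 + 251 @ $19 + 46 @ $17 = $9,852
Ending inventory: 31 @ $17 + 218 @ $16 + 246 @ $18 = $8,443
Check: goods available $18,295 = COGS $9,852 + ending $8,443

COGS = $9,852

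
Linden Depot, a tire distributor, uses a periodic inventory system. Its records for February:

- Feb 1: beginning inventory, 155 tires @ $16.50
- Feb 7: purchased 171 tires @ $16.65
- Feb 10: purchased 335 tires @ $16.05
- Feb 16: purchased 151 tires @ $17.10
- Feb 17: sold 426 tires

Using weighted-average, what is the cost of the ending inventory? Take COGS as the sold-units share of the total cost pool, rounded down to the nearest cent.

Ending inventory = $6,352.60

Feb 17, sell 426: 426/812 × $13,363.50 → $7,010.90
Ending inventory (cost pool remaining) = $6,352.60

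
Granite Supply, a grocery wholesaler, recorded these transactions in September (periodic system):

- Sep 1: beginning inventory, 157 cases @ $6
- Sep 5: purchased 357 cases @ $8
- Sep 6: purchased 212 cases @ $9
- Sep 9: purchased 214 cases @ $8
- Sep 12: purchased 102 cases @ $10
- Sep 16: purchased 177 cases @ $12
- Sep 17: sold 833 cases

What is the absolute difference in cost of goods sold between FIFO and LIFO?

$1,226

FIFO COGS: 157 @ $6 + 357 @ $8 + 212 @ $9 + 107 @ $8 = $6,562
LIFO COGS: 177 @ $12 + 102 @ $10 + 214 @ $8 + 212 @ $9 + 128 @ $8 = $7,788
Difference = |$6,562 − $7,788| = $1,226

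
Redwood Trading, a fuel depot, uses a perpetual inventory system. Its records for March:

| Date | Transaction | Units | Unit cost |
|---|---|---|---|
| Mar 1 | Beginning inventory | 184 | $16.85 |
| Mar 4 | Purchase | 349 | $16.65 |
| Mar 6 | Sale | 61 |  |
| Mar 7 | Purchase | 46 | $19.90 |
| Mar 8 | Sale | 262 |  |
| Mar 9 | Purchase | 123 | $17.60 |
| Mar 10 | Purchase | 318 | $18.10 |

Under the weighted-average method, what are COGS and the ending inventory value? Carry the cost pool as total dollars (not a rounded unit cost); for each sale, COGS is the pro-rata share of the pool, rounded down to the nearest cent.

After Mar 1: 184 on hand, pool $3,100.40 (≈ $16.8500 each)
After Mar 4: 533 on hand, pool $8,911.25 (≈ $16.7190 each)
Mar 6, sell 61: 61/533 × $8,911.25 → $1,019.86
After Mar 7: 518 on hand, pool $8,806.79 (≈ $17.0015 each)
Mar 8, sell 262: 262/518 × $8,806.79 → $4,454.39
After Mar 9: 379 on hand, pool $6,517.20 (≈ $17.1958 each)
After Mar 10: 697 on hand, pool $12,273.00 (≈ $17.6083 each)
Total COGS = $1,019.86 + $4,454.39 = $5,474.25
Ending inventory (cost pool remaining) = $12,273.00

COGS = $5,474.25; ending inventory = $12,273.00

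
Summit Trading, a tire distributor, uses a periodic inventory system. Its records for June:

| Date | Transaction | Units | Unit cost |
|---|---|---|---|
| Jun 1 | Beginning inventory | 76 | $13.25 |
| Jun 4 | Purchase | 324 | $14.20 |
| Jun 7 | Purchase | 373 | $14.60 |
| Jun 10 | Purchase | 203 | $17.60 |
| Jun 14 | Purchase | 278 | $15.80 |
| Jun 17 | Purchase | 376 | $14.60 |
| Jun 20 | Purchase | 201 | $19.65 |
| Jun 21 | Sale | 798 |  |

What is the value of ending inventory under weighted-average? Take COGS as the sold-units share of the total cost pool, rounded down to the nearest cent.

Jun 21, sell 798: 798/1831 × $28,458.05 → $12,402.79
Ending inventory (cost pool remaining) = $16,055.26

Ending inventory = $16,055.26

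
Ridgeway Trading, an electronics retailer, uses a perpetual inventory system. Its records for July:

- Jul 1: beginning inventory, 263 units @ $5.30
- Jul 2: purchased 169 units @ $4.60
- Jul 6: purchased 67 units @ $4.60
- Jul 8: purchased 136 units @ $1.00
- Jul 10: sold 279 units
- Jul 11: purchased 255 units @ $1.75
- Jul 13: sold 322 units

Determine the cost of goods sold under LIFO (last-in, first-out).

COGS = $1,548.25

Jul 10, 279 sold [LIFO — newest first]: 136 @ $1.00 + 67 @ $4.60 + 76 @ $4.60 = $793.80
Jul 13, 322 sold [LIFO — newest first]: 255 @ $1.75 + 67 @ $4.60 = $754.45
Total COGS = $793.80 + $754.45 = $1,548.25
Ending inventory: 263 @ $5.30 + 26 @ $4.60 = $1,513.50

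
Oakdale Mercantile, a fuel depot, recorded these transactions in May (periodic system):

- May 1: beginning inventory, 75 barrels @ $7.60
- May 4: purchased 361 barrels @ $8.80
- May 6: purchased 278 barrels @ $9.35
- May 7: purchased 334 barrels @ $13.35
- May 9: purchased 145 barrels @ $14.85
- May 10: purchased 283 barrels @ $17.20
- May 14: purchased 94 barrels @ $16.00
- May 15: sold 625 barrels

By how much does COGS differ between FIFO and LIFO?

FIFO COGS: 75 @ $7.60 + 361 @ $8.80 + 189 @ $9.35 = $5,513.95
LIFO COGS: 94 @ $16.00 + 283 @ $17.20 + 145 @ $14.85 + 103 @ $13.35 = $9,899.90
Difference = |$5,513.95 − $9,899.90| = $4,385.95

$4,385.95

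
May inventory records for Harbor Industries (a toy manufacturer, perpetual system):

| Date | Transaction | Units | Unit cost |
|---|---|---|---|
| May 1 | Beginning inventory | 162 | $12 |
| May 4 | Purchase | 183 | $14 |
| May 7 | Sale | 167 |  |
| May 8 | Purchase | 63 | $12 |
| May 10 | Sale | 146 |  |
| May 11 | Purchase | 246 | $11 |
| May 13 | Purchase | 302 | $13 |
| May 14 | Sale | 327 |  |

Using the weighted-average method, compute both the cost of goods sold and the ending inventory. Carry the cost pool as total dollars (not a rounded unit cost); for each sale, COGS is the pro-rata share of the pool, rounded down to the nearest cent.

After May 1: 162 on hand, pool $1,944.00 (≈ $12.0000 each)
After May 4: 345 on hand, pool $4,506.00 (≈ $13.0609 each)
May 7, sell 167: 167/345 × $4,506.00 → $2,181.16
After May 8: 241 on hand, pool $3,080.84 (≈ $12.7836 each)
May 10, sell 146: 146/241 × $3,080.84 → $1,866.40
After May 11: 341 on hand, pool $3,920.44 (≈ $11.4969 each)
After May 13: 643 on hand, pool $7,846.44 (≈ $12.2029 each)
May 14, sell 327: 327/643 × $7,846.44 → $3,990.33
Total COGS = $2,181.16 + $1,866.40 + $3,990.33 = $8,037.89
Ending inventory (cost pool remaining) = $3,856.11
Check: goods available $11,894.00 = COGS $8,037.89 + ending $3,856.11

COGS = $8,037.89; ending inventory = $3,856.11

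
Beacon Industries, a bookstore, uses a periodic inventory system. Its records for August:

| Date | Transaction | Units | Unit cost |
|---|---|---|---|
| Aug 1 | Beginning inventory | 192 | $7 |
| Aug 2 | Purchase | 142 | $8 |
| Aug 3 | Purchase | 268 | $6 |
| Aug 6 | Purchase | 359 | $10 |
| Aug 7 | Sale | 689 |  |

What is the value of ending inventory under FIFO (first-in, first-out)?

Ending inventory = $2,720

Aug 7, 689 sold [FIFO — oldest first]: 192 @ $7 + 142 @ $8 + 268 @ $6 + 87 @ $10 = $4,958
Ending inventory: 272 @ $10 = $2,720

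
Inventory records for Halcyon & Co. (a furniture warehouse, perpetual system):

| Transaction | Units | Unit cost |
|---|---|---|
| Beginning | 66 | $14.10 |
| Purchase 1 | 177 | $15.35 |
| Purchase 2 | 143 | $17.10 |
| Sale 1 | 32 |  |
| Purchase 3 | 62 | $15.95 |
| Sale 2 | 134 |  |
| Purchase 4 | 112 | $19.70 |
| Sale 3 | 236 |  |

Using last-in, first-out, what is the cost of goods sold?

COGS = $6,945.35

Sale 1 (32) [LIFO — newest first]: 32 @ $17.10 = $547.20
Sale 2 (134) [LIFO — newest first]: 62 @ $15.95 + 72 @ $17.10 = $2,220.10
Sale 3 (236) [LIFO — newest first]: 112 @ $19.70 + 39 @ $17.10 + 85 @ $15.35 = $4,178.05
Total COGS = $547.20 + $2,220.10 + $4,178.05 = $6,945.35
Ending inventory: 66 @ $14.10 + 92 @ $15.35 = $2,342.80
Check: goods available $9,288.15 = COGS $6,945.35 + ending $2,342.80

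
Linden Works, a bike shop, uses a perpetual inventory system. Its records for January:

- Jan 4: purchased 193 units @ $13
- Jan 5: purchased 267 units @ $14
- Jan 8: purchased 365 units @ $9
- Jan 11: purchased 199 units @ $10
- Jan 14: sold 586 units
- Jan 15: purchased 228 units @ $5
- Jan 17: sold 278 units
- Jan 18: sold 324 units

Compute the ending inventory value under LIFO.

Ending inventory = $832

Jan 14, 586 sold [LIFO — newest first]: 199 @ $10 + 365 @ $9 + 22 @ $14 = $5,583
Jan 17, 278 sold [LIFO — newest first]: 228 @ $5 + 50 @ $14 = $1,840
Jan 18, 324 sold [LIFO — newest first]: 195 @ $14 + 129 @ $13 = $4,407
Total COGS = $5,583 + $1,840 + $4,407 = $11,830
Ending inventory: 64 @ $13 = $832
Check: goods available $12,662 = COGS $11,830 + ending $832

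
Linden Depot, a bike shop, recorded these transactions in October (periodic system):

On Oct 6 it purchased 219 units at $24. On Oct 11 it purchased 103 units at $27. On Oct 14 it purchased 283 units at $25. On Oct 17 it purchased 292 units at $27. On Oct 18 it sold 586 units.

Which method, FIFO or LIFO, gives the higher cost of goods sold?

LIFO

FIFO COGS: 219 @ $24 + 103 @ $27 + 264 @ $25 = $14,637
LIFO COGS: 292 @ $27 + 283 @ $25 + 11 @ $27 = $15,256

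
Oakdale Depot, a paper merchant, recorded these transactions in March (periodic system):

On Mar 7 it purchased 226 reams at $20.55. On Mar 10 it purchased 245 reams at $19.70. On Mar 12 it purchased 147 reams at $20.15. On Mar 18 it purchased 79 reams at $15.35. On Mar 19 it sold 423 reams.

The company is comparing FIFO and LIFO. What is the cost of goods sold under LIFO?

FIFO COGS: 226 @ $20.55 + 197 @ $19.70 = $8,525.20
LIFO COGS: 79 @ $15.35 + 147 @ $20.15 + 197 @ $19.70 = $8,055.60

COGS = $8,055.60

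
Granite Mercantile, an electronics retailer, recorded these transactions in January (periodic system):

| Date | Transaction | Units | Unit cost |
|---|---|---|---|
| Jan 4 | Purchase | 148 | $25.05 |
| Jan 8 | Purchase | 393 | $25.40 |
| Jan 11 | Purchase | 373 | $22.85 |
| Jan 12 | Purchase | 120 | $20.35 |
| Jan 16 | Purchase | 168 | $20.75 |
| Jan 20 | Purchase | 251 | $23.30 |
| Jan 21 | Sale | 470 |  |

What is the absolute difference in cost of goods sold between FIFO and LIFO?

$1,514.05

FIFO COGS: 148 @ $25.05 + 322 @ $25.40 = $11,886.20
LIFO COGS: 251 @ $23.30 + 168 @ $20.75 + 51 @ $20.35 = $10,372.15
Difference = |$11,886.20 − $10,372.15| = $1,514.05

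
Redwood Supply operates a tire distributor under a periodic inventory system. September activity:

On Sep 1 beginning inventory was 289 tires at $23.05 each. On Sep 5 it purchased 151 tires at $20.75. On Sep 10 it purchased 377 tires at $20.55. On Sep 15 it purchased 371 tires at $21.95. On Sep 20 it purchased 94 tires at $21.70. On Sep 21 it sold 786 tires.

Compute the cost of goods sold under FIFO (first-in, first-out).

COGS = $16,905.00

Sep 21, 786 sold [FIFO — oldest first]: 289 @ $23.05 + 151 @ $20.75 + 346 @ $20.55 = $16,905.00
Ending inventory: 31 @ $20.55 + 371 @ $21.95 + 94 @ $21.70 = $10,820.30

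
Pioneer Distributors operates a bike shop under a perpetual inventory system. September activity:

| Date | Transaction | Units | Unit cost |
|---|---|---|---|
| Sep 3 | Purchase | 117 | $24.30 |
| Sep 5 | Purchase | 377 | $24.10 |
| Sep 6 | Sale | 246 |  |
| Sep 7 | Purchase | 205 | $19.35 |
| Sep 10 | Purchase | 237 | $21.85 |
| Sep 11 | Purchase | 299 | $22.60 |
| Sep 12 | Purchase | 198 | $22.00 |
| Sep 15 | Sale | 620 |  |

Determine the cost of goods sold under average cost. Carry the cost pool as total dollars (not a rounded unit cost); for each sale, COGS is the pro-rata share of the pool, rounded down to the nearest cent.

COGS = $19,649.79

After Sep 3: 117 on hand, pool $2,843.10 (≈ $24.3000 each)
After Sep 5: 494 on hand, pool $11,928.80 (≈ $24.1474 each)
Sep 6, sell 246: 246/494 × $11,928.80 → $5,940.25
After Sep 7: 453 on hand, pool $9,955.30 (≈ $21.9764 each)
After Sep 10: 690 on hand, pool $15,133.75 (≈ $21.9330 each)
After Sep 11: 989 on hand, pool $21,891.15 (≈ $22.1346 each)
After Sep 12: 1187 on hand, pool $26,247.15 (≈ $22.1122 each)
Sep 15, sell 620: 620/1187 × $26,247.15 → $13,709.54
Total COGS = $5,940.25 + $13,709.54 = $19,649.79
Ending inventory (cost pool remaining) = $12,537.61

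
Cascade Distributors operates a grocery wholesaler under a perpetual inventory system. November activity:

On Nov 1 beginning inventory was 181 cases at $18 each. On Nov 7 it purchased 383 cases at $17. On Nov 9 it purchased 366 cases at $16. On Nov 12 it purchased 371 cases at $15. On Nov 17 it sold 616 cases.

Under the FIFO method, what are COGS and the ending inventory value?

Nov 17, 616 sold [FIFO — oldest first]: 181 @ $18 + 383 @ $17 + 52 @ $16 = $10,601
Ending inventory: 314 @ $16 + 371 @ $15 = $10,589

COGS = $10,601; ending inventory = $10,589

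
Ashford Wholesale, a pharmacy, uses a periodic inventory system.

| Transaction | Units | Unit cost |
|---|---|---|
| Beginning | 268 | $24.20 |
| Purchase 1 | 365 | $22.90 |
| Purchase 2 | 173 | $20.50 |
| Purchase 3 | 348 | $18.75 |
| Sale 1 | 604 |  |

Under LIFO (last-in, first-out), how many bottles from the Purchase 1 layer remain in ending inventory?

282

Sale 1 (604) [LIFO — newest first]: 348 @ $18.75 + 173 @ $20.50 + 83 @ $22.90 = $11,972.20
Ending inventory: 268 @ $24.20 + 282 @ $22.90 = $12,943.40
Check: goods available $24,915.60 = COGS $11,972.20 + ending $12,943.40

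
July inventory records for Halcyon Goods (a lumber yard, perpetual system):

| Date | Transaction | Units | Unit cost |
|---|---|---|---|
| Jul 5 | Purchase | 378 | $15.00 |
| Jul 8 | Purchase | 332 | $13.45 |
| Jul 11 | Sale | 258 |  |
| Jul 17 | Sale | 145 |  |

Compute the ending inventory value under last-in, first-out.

Ending inventory = $4,605.00

Jul 11, 258 sold [LIFO — newest first]: 258 @ $13.45 = $3,470.10
Jul 17, 145 sold [LIFO — newest first]: 74 @ $13.45 + 71 @ $15.00 = $2,060.30
Total COGS = $3,470.10 + $2,060.30 = $5,530.40
Ending inventory: 307 @ $15.00 = $4,605.00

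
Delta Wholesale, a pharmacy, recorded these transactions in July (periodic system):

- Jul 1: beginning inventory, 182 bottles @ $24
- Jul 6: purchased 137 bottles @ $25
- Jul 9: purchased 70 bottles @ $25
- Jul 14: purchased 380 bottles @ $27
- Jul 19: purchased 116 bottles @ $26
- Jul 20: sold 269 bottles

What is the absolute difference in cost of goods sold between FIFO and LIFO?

FIFO COGS: 182 @ $24 + 87 @ $25 = $6,543
LIFO COGS: 116 @ $26 + 153 @ $27 = $7,147
Difference = |$6,543 − $7,147| = $604

$604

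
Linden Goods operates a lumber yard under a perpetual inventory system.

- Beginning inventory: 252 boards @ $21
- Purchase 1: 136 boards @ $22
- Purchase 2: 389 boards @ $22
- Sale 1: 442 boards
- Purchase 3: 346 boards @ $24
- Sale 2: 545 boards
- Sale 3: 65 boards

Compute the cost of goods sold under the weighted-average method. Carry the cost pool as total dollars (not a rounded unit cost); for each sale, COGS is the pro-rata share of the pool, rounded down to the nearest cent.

COGS = $23,523.17

After Beginning: 252 on hand, pool $5,292.00 (≈ $21.0000 each)
After Purchase 1: 388 on hand, pool $8,284.00 (≈ $21.3505 each)
After Purchase 2: 777 on hand, pool $16,842.00 (≈ $21.6757 each)
Sale 1, sell 442: 442/777 × $16,842.00 → $9,580.64
After Purchase 3: 681 on hand, pool $15,565.36 (≈ $22.8566 each)
Sale 2, sell 545: 545/681 × $15,565.36 → $12,456.85
Sale 3, sell 65: 65/136 × $3,108.51 → $1,485.68
Total COGS = $9,580.64 + $12,456.85 + $1,485.68 = $23,523.17
Ending inventory (cost pool remaining) = $1,622.83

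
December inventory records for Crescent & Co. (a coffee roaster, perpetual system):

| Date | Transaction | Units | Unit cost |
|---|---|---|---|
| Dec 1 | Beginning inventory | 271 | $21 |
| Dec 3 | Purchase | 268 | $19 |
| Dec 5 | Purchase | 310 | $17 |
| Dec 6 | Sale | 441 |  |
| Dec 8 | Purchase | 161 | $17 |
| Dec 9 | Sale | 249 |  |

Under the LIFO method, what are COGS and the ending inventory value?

Dec 6, 441 sold [LIFO — newest first]: 310 @ $17 + 131 @ $19 = $7,759
Dec 9, 249 sold [LIFO — newest first]: 161 @ $17 + 88 @ $19 = $4,409
Total COGS = $7,759 + $4,409 = $12,168
Ending inventory: 271 @ $21 + 49 @ $19 = $6,622

COGS = $12,168; ending inventory = $6,622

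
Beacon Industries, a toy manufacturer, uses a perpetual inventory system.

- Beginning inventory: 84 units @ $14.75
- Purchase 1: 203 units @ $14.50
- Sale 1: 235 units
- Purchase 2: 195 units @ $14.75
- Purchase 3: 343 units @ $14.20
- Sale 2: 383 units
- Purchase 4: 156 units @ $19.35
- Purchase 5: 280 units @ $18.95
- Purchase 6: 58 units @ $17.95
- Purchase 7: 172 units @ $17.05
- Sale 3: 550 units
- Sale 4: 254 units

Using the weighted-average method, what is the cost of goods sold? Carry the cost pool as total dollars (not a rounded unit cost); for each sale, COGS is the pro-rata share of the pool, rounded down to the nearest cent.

COGS = $23,019.78

After Beginning: 84 on hand, pool $1,239.00 (≈ $14.7500 each)
After Purchase 1: 287 on hand, pool $4,182.50 (≈ $14.5732 each)
Sale 1, sell 235: 235/287 × $4,182.50 → $3,424.69
After Purchase 2: 247 on hand, pool $3,634.06 (≈ $14.7128 each)
After Purchase 3: 590 on hand, pool $8,504.66 (≈ $14.4147 each)
Sale 2, sell 383: 383/590 × $8,504.66 → $5,520.82
After Purchase 4: 363 on hand, pool $6,002.44 (≈ $16.5356 each)
After Purchase 5: 643 on hand, pool $11,308.44 (≈ $17.5870 each)
After Purchase 6: 701 on hand, pool $12,349.54 (≈ $17.6170 each)
After Purchase 7: 873 on hand, pool $15,282.14 (≈ $17.5053 each)
Sale 3, sell 550: 550/873 × $15,282.14 → $9,627.92
Sale 4, sell 254: 254/323 × $5,654.22 → $4,446.35
Total COGS = $3,424.69 + $5,520.82 + $9,627.92 + $4,446.35 = $23,019.78
Ending inventory (cost pool remaining) = $1,207.87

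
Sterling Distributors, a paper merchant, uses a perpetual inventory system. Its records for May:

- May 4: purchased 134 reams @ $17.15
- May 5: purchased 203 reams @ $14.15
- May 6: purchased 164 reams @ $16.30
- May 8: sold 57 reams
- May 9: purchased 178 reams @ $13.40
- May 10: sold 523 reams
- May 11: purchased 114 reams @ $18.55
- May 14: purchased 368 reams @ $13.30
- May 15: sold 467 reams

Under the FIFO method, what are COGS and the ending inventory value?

COGS = $15,721.85; ending inventory = $1,516.20

May 8, 57 sold [FIFO — oldest first]: 57 @ $17.15 = $977.55
May 10, 523 sold [FIFO — oldest first]: 77 @ $17.15 + 203 @ $14.15 + 164 @ $16.30 + 79 @ $13.40 = $7,924.80
May 15, 467 sold [FIFO — oldest first]: 99 @ $13.40 + 114 @ $18.55 + 254 @ $13.30 = $6,819.50
Total COGS = $977.55 + $7,924.80 + $6,819.50 = $15,721.85
Ending inventory: 114 @ $13.30 = $1,516.20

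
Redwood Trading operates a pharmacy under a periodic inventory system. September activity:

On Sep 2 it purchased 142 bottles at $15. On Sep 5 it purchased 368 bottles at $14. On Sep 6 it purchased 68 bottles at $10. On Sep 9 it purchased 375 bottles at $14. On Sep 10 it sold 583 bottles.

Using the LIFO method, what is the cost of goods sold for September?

COGS = $7,890

Sep 10, 583 sold [LIFO — newest first]: 375 @ $14 + 68 @ $10 + 140 @ $14 = $7,890
Ending inventory: 142 @ $15 + 228 @ $14 = $5,322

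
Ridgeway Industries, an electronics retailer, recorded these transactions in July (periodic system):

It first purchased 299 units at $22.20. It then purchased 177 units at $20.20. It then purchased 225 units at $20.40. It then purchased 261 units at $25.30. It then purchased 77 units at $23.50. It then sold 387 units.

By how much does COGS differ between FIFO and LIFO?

$997.00

FIFO COGS: 299 @ $22.20 + 88 @ $20.20 = $8,415.40
LIFO COGS: 77 @ $23.50 + 261 @ $25.30 + 49 @ $20.40 = $9,412.40
Difference = |$8,415.40 − $9,412.40| = $997.00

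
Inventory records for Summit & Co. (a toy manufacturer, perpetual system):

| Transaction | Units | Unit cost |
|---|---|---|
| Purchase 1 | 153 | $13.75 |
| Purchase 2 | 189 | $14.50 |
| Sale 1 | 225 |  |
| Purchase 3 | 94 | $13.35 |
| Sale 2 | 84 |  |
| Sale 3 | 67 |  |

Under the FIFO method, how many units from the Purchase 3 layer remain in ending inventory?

60

Sale 1 (225) [FIFO — oldest first]: 153 @ $13.75 + 72 @ $14.50 = $3,147.75
Sale 2 (84) [FIFO — oldest first]: 84 @ $14.50 = $1,218.00
Sale 3 (67) [FIFO — oldest first]: 33 @ $14.50 + 34 @ $13.35 = $932.40
Total COGS = $3,147.75 + $1,218.00 + $932.40 = $5,298.15
Ending inventory: 60 @ $13.35 = $801.00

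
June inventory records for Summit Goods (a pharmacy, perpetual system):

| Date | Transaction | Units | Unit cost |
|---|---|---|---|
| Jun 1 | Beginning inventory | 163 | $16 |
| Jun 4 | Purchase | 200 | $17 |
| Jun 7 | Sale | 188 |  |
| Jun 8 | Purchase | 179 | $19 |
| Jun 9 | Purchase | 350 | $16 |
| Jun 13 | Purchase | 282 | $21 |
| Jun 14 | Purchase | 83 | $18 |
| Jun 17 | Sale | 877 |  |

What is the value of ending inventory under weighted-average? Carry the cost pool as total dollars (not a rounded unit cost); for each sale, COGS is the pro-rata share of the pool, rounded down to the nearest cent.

Ending inventory = $3,468.83

After Jun 1: 163 on hand, pool $2,608.00 (≈ $16.0000 each)
After Jun 4: 363 on hand, pool $6,008.00 (≈ $16.5510 each)
Jun 7, sell 188: 188/363 × $6,008.00 → $3,111.58
After Jun 8: 354 on hand, pool $6,297.42 (≈ $17.7893 each)
After Jun 9: 704 on hand, pool $11,897.42 (≈ $16.8997 each)
After Jun 13: 986 on hand, pool $17,819.42 (≈ $18.0724 each)
After Jun 14: 1069 on hand, pool $19,313.42 (≈ $18.0668 each)
Jun 17, sell 877: 877/1069 × $19,313.42 → $15,844.59
Total COGS = $3,111.58 + $15,844.59 = $18,956.17
Ending inventory (cost pool remaining) = $3,468.83
Check: goods available $22,425.00 = COGS $18,956.17 + ending $3,468.83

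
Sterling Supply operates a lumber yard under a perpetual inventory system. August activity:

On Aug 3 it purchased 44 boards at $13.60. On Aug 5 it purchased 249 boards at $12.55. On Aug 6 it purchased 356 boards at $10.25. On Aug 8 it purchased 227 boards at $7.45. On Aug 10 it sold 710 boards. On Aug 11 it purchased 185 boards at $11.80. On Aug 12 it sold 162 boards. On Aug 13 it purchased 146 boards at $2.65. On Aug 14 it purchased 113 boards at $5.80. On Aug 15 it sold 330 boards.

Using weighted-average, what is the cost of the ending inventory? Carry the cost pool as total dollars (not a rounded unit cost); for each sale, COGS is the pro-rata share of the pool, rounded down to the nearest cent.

After Aug 3: 44 on hand, pool $598.40 (≈ $13.6000 each)
After Aug 5: 293 on hand, pool $3,723.35 (≈ $12.7077 each)
After Aug 6: 649 on hand, pool $7,372.35 (≈ $11.3596 each)
After Aug 8: 876 on hand, pool $9,063.50 (≈ $10.3465 each)
Aug 10, sell 710: 710/876 × $9,063.50 → $7,345.98
After Aug 11: 351 on hand, pool $3,900.52 (≈ $11.1126 each)
Aug 12, sell 162: 162/351 × $3,900.52 → $1,800.24
After Aug 13: 335 on hand, pool $2,487.18 (≈ $7.4244 each)
After Aug 14: 448 on hand, pool $3,142.58 (≈ $7.0147 each)
Aug 15, sell 330: 330/448 × $3,142.58 → $2,314.84
Total COGS = $7,345.98 + $1,800.24 + $2,314.84 = $11,461.06
Ending inventory (cost pool remaining) = $827.74
Check: goods available $12,288.80 = COGS $11,461.06 + ending $827.74

Ending inventory = $827.74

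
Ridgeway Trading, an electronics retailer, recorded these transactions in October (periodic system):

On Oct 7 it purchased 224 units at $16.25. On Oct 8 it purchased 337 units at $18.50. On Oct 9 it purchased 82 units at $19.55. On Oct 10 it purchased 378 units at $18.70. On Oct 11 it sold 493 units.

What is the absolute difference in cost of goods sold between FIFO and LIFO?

$665.70

FIFO COGS: 224 @ $16.25 + 269 @ $18.50 = $8,616.50
LIFO COGS: 378 @ $18.70 + 82 @ $19.55 + 33 @ $18.50 = $9,282.20
Difference = |$8,616.50 − $9,282.20| = $665.70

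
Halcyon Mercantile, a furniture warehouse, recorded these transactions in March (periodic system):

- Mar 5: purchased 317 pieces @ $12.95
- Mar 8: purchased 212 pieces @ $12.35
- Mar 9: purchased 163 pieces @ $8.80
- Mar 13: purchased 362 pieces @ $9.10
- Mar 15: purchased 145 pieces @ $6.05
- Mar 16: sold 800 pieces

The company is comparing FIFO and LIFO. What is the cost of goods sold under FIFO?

FIFO COGS: 317 @ $12.95 + 212 @ $12.35 + 163 @ $8.80 + 108 @ $9.10 = $9,140.55
LIFO COGS: 145 @ $6.05 + 362 @ $9.10 + 163 @ $8.80 + 130 @ $12.35 = $7,211.35

COGS = $9,140.55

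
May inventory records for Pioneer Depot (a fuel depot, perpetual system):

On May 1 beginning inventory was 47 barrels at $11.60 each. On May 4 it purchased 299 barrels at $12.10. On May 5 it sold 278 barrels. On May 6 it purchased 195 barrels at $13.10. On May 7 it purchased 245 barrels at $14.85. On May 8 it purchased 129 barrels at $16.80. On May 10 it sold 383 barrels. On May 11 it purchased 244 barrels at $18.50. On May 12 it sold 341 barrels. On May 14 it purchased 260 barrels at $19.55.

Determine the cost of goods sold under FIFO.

May 5, 278 sold [FIFO — oldest first]: 47 @ $11.60 + 231 @ $12.10 = $3,340.30
May 10, 383 sold [FIFO — oldest first]: 68 @ $12.10 + 195 @ $13.10 + 120 @ $14.85 = $5,159.30
May 12, 341 sold [FIFO — oldest first]: 125 @ $14.85 + 129 @ $16.80 + 87 @ $18.50 = $5,632.95
Total COGS = $3,340.30 + $5,159.30 + $5,632.95 = $14,132.55
Ending inventory: 157 @ $18.50 + 260 @ $19.55 = $7,987.50
Check: goods available $22,120.05 = COGS $14,132.55 + ending $7,987.50

COGS = $14,132.55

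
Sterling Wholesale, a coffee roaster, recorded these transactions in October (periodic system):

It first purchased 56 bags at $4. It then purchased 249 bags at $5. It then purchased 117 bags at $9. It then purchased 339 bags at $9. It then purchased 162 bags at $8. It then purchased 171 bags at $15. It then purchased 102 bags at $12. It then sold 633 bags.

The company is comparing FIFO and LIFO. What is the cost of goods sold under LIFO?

COGS = $6,867

FIFO COGS: 56 @ $4 + 249 @ $5 + 117 @ $9 + 211 @ $9 = $4,421
LIFO COGS: 102 @ $12 + 171 @ $15 + 162 @ $8 + 198 @ $9 = $6,867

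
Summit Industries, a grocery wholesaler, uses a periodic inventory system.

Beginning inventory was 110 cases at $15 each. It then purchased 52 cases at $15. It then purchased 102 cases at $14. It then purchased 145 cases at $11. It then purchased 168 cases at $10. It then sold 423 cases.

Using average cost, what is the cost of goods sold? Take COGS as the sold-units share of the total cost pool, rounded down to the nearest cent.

COGS = $5,229.21

Sale 1, sell 423: 423/577 × $7,133.00 → $5,229.21
Ending inventory (cost pool remaining) = $1,903.79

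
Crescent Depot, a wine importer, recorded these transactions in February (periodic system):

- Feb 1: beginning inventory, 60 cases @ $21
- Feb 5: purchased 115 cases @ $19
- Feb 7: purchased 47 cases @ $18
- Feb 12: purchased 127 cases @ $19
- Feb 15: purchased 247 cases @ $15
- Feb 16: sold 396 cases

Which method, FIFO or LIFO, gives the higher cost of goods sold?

FIFO

FIFO COGS: 60 @ $21 + 115 @ $19 + 47 @ $18 + 127 @ $19 + 47 @ $15 = $7,409
LIFO COGS: 247 @ $15 + 127 @ $19 + 22 @ $18 = $6,514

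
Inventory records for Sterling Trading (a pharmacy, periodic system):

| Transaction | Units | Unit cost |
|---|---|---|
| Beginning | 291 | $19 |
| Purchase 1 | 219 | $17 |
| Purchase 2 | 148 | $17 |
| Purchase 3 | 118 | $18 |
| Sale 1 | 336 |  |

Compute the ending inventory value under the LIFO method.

Ending inventory = $8,062

Sale 1 (336) [LIFO — newest first]: 118 @ $18 + 148 @ $17 + 70 @ $17 = $5,830
Ending inventory: 291 @ $19 + 149 @ $17 = $8,062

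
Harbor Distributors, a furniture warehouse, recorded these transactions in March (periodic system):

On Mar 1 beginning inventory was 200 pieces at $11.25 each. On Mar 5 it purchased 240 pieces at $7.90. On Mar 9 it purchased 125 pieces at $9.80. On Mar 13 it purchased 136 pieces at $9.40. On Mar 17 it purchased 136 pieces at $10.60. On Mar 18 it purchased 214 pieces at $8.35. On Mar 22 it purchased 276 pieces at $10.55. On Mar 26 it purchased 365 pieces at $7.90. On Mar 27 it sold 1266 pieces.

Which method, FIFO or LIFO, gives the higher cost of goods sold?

FIFO

FIFO COGS: 200 @ $11.25 + 240 @ $7.90 + 125 @ $9.80 + 136 @ $9.40 + 136 @ $10.60 + 214 @ $8.35 + 215 @ $10.55 = $12,146.15
LIFO COGS: 365 @ $7.90 + 276 @ $10.55 + 214 @ $8.35 + 136 @ $10.60 + 136 @ $9.40 + 125 @ $9.80 + 14 @ $7.90 = $11,637.80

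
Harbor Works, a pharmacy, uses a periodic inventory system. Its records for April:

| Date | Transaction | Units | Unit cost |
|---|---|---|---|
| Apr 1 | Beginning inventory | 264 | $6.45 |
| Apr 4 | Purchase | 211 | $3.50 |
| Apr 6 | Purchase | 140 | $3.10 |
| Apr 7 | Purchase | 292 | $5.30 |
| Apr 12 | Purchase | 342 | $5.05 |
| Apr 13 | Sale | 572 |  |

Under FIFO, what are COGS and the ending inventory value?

Apr 13, 572 sold [FIFO — oldest first]: 264 @ $6.45 + 211 @ $3.50 + 97 @ $3.10 = $2,742.00
Ending inventory: 43 @ $3.10 + 292 @ $5.30 + 342 @ $5.05 = $3,408.00
Check: goods available $6,150.00 = COGS $2,742.00 + ending $3,408.00

COGS = $2,742.00; ending inventory = $3,408.00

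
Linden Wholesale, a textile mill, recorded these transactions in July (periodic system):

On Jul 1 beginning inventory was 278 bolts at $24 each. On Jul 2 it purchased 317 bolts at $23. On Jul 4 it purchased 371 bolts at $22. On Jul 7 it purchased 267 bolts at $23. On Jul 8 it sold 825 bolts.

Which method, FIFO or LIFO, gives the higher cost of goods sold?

FIFO

FIFO COGS: 278 @ $24 + 317 @ $23 + 230 @ $22 = $19,023
LIFO COGS: 267 @ $23 + 371 @ $22 + 187 @ $23 = $18,604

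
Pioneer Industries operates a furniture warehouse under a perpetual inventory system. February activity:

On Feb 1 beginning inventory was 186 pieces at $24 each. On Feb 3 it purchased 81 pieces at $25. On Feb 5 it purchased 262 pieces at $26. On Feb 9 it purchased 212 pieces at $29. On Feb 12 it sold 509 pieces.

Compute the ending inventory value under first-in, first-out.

Ending inventory = $6,668

Feb 12, 509 sold [FIFO — oldest first]: 186 @ $24 + 81 @ $25 + 242 @ $26 = $12,781
Ending inventory: 20 @ $26 + 212 @ $29 = $6,668
Check: goods available $19,449 = COGS $12,781 + ending $6,668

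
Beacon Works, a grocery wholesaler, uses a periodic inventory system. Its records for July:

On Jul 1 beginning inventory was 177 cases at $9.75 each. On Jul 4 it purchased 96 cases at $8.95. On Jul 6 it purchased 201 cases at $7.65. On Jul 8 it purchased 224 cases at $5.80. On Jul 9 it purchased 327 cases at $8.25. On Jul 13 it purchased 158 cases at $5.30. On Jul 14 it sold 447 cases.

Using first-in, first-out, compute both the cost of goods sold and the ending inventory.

Jul 14, 447 sold [FIFO — oldest first]: 177 @ $9.75 + 96 @ $8.95 + 174 @ $7.65 = $3,916.05
Ending inventory: 27 @ $7.65 + 224 @ $5.80 + 327 @ $8.25 + 158 @ $5.30 = $5,040.90
Check: goods available $8,956.95 = COGS $3,916.05 + ending $5,040.90

COGS = $3,916.05; ending inventory = $5,040.90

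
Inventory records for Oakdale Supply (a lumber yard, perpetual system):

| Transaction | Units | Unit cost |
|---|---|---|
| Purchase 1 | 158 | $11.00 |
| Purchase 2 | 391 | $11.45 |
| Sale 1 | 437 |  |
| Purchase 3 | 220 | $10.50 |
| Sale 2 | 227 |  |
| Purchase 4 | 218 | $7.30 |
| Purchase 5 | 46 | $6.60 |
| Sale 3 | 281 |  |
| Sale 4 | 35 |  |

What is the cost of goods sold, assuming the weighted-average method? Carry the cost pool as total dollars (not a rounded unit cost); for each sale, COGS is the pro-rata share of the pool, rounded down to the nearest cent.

COGS = $9,985.23

After Purchase 1: 158 on hand, pool $1,738.00 (≈ $11.0000 each)
After Purchase 2: 549 on hand, pool $6,214.95 (≈ $11.3205 each)
Sale 1, sell 437: 437/549 × $6,214.95 → $4,947.05
After Purchase 3: 332 on hand, pool $3,577.90 (≈ $10.7768 each)
Sale 2, sell 227: 227/332 × $3,577.90 → $2,446.33
After Purchase 4: 323 on hand, pool $2,722.97 (≈ $8.4302 each)
After Purchase 5: 369 on hand, pool $3,026.57 (≈ $8.2021 each)
Sale 3, sell 281: 281/369 × $3,026.57 → $2,304.78
Sale 4, sell 35: 35/88 × $721.79 → $287.07
Total COGS = $4,947.05 + $2,446.33 + $2,304.78 + $287.07 = $9,985.23
Ending inventory (cost pool remaining) = $434.72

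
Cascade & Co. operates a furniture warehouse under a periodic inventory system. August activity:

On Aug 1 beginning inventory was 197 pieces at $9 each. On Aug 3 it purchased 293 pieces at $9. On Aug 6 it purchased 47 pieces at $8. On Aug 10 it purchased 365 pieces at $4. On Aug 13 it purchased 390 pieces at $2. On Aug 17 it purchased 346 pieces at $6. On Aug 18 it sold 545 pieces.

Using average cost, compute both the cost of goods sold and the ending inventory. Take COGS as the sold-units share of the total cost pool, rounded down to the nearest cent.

Aug 18, sell 545: 545/1638 × $9,102.00 → $3,028.44
Ending inventory (cost pool remaining) = $6,073.56

COGS = $3,028.44; ending inventory = $6,073.56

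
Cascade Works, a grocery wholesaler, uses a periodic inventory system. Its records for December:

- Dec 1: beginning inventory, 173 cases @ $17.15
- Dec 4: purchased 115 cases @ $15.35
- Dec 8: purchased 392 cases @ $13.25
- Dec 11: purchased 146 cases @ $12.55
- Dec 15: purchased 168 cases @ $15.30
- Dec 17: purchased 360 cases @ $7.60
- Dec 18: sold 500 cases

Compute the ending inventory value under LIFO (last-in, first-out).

Ending inventory = $12,186.90

Dec 18, 500 sold [LIFO — newest first]: 360 @ $7.60 + 140 @ $15.30 = $4,878.00
Ending inventory: 173 @ $17.15 + 115 @ $15.35 + 392 @ $13.25 + 146 @ $12.55 + 28 @ $15.30 = $12,186.90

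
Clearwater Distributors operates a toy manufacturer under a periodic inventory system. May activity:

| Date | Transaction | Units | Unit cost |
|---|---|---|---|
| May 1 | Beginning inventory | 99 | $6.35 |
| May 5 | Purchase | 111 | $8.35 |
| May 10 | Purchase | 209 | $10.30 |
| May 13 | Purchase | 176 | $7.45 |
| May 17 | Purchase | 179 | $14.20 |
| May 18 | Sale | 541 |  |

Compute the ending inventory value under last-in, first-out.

Ending inventory = $1,792.40

May 18, 541 sold [LIFO — newest first]: 179 @ $14.20 + 176 @ $7.45 + 186 @ $10.30 = $5,768.80
Ending inventory: 99 @ $6.35 + 111 @ $8.35 + 23 @ $10.30 = $1,792.40
Check: goods available $7,561.20 = COGS $5,768.80 + ending $1,792.40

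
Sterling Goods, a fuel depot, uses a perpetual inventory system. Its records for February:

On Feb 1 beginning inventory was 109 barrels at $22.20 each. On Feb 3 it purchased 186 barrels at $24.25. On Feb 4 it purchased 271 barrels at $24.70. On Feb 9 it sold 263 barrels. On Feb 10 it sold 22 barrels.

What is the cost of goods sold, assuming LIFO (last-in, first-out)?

Feb 9, 263 sold [LIFO — newest first]: 263 @ $24.70 = $6,496.10
Feb 10, 22 sold [LIFO — newest first]: 8 @ $24.70 + 14 @ $24.25 = $537.10
Total COGS = $6,496.10 + $537.10 = $7,033.20
Ending inventory: 109 @ $22.20 + 172 @ $24.25 = $6,590.80
Check: goods available $13,624.00 = COGS $7,033.20 + ending $6,590.80

COGS = $7,033.20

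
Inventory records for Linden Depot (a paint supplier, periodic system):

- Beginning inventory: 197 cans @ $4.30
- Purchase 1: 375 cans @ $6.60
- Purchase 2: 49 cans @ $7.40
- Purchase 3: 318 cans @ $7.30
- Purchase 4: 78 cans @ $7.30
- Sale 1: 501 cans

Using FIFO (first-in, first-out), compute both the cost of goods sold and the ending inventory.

COGS = $2,853.50; ending inventory = $3,722.00

Sale 1 (501) [FIFO — oldest first]: 197 @ $4.30 + 304 @ $6.60 = $2,853.50
Ending inventory: 71 @ $6.60 + 49 @ $7.40 + 318 @ $7.30 + 78 @ $7.30 = $3,722.00
Check: goods available $6,575.50 = COGS $2,853.50 + ending $3,722.00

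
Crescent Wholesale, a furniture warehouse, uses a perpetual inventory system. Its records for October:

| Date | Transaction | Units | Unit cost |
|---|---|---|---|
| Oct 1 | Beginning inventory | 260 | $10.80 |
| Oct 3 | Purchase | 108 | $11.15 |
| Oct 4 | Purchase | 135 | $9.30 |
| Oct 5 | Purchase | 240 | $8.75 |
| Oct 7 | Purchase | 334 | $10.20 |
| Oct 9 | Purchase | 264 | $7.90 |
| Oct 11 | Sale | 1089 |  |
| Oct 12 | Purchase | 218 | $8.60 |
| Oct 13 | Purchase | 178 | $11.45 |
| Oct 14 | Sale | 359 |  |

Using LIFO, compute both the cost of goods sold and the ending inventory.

COGS = $13,733.20; ending inventory = $3,039.80

Oct 11, 1089 sold [LIFO — newest first]: 264 @ $7.90 + 334 @ $10.20 + 240 @ $8.75 + 135 @ $9.30 + 108 @ $11.15 + 8 @ $10.80 = $10,138.50
Oct 14, 359 sold [LIFO — newest first]: 178 @ $11.45 + 181 @ $8.60 = $3,594.70
Total COGS = $10,138.50 + $3,594.70 = $13,733.20
Ending inventory: 252 @ $10.80 + 37 @ $8.60 = $3,039.80
Check: goods available $16,773.00 = COGS $13,733.20 + ending $3,039.80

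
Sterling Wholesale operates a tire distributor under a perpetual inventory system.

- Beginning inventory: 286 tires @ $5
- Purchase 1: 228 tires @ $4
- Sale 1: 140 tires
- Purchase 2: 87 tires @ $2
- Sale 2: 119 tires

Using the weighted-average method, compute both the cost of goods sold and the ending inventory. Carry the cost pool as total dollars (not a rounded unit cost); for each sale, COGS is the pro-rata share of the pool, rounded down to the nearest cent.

COGS = $1,122.69; ending inventory = $1,393.31

After Beginning: 286 on hand, pool $1,430.00 (≈ $5.0000 each)
After Purchase 1: 514 on hand, pool $2,342.00 (≈ $4.5564 each)
Sale 1, sell 140: 140/514 × $2,342.00 → $637.89
After Purchase 2: 461 on hand, pool $1,878.11 (≈ $4.0740 each)
Sale 2, sell 119: 119/461 × $1,878.11 → $484.80
Total COGS = $637.89 + $484.80 = $1,122.69
Ending inventory (cost pool remaining) = $1,393.31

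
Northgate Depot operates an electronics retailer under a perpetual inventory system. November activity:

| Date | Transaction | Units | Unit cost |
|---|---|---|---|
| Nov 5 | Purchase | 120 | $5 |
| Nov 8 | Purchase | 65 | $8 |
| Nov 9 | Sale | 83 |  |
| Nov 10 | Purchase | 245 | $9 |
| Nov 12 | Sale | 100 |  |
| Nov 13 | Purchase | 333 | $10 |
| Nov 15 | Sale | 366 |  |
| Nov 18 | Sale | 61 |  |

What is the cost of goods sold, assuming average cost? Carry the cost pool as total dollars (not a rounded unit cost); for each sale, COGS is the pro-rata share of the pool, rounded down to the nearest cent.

COGS = $5,246.57

After Nov 5: 120 on hand, pool $600.00 (≈ $5.0000 each)
After Nov 8: 185 on hand, pool $1,120.00 (≈ $6.0541 each)
Nov 9, sell 83: 83/185 × $1,120.00 → $502.48
After Nov 10: 347 on hand, pool $2,822.52 (≈ $8.1341 each)
Nov 12, sell 100: 100/347 × $2,822.52 → $813.40
After Nov 13: 580 on hand, pool $5,339.12 (≈ $9.2054 each)
Nov 15, sell 366: 366/580 × $5,339.12 → $3,369.16
Nov 18, sell 61: 61/214 × $1,969.96 → $561.53
Total COGS = $502.48 + $813.40 + $3,369.16 + $561.53 = $5,246.57
Ending inventory (cost pool remaining) = $1,408.43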